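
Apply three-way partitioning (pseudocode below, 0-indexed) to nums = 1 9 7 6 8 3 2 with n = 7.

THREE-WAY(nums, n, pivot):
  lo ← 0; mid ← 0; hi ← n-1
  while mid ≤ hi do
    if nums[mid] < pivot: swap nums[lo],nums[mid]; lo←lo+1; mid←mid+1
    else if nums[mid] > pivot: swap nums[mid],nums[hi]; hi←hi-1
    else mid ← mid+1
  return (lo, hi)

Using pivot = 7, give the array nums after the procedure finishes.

lo=0 mid=0 hi=6
1<7: swap(0,0), lo=1 mid=1 ⇒ 1 9 7 6 8 3 2
9>7: swap(1,6), hi=5 ⇒ 1 2 7 6 8 3 9
2<7: swap(1,1), lo=2 mid=2 ⇒ 1 2 7 6 8 3 9
7=7: mid=3
6<7: swap(2,3), lo=3 mid=4 ⇒ 1 2 6 7 8 3 9
8>7: swap(4,5), hi=4 ⇒ 1 2 6 7 3 8 9
3<7: swap(3,4), lo=4 mid=5 ⇒ 1 2 6 3 7 8 9
done. lo=4 hi=4; nums=1 2 6 3 7 8 9

1 2 6 3 7 8 9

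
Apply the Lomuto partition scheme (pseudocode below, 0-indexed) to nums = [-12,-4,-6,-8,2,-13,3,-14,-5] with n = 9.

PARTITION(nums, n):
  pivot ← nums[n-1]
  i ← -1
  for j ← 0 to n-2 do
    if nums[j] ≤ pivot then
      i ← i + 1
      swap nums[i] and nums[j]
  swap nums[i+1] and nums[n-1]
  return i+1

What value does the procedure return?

5

pivot = nums[8] = -5; i = -1
j=0: nums[0]=-12 ≤ -5 → i=0, swap nums[0],nums[0] (no change) → [-12,-4,-6,-8,2,-13,3,-14,-5]
j=1: nums[1]=-4 > -5 → no swap
j=2: nums[2]=-6 ≤ -5 → i=1, swap nums[1],nums[2] → [-12,-6,-4,-8,2,-13,3,-14,-5]
j=3: nums[3]=-8 ≤ -5 → i=2, swap nums[2],nums[3] → [-12,-6,-8,-4,2,-13,3,-14,-5]
j=4: nums[4]=2 > -5 → no swap
j=5: nums[5]=-13 ≤ -5 → i=3, swap nums[3],nums[5] → [-12,-6,-8,-13,2,-4,3,-14,-5]
j=6: nums[6]=3 > -5 → no swap
j=7: nums[7]=-14 ≤ -5 → i=4, swap nums[4],nums[7] → [-12,-6,-8,-13,-14,-4,3,2,-5]
final swap nums[5],nums[8] → [-12,-6,-8,-13,-14,-5,3,2,-4]; return 5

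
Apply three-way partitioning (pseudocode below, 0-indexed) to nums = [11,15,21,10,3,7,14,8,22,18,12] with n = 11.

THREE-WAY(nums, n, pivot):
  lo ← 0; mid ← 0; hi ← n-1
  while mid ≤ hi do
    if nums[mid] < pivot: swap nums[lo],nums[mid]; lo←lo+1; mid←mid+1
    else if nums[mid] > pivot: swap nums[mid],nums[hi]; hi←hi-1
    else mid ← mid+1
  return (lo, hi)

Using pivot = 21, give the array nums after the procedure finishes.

pivot = 21; lo=0, mid=0, hi=10
nums[mid]=11<21: swap nums[0],nums[0]; lo=1,mid=1 → [11,15,21,10,3,7,14,8,22,18,12]
nums[mid]=15<21: swap nums[1],nums[1]; lo=2,mid=2 → [11,15,21,10,3,7,14,8,22,18,12]
nums[mid]=21=21: mid=3
nums[mid]=10<21: swap nums[2],nums[3]; lo=3,mid=4 → [11,15,10,21,3,7,14,8,22,18,12]
nums[mid]=3<21: swap nums[3],nums[4]; lo=4,mid=5 → [11,15,10,3,21,7,14,8,22,18,12]
nums[mid]=7<21: swap nums[4],nums[5]; lo=5,mid=6 → [11,15,10,3,7,21,14,8,22,18,12]
nums[mid]=14<21: swap nums[5],nums[6]; lo=6,mid=7 → [11,15,10,3,7,14,21,8,22,18,12]
nums[mid]=8<21: swap nums[6],nums[7]; lo=7,mid=8 → [11,15,10,3,7,14,8,21,22,18,12]
nums[mid]=22>21: swap nums[8],nums[10]; hi=9 → [11,15,10,3,7,14,8,21,12,18,22]
nums[mid]=12<21: swap nums[7],nums[8]; lo=8,mid=9 → [11,15,10,3,7,14,8,12,21,18,22]
nums[mid]=18<21: swap nums[8],nums[9]; lo=9,mid=10 → [11,15,10,3,7,14,8,12,18,21,22]
end: lo=9, hi=9; nums = [11,15,10,3,7,14,8,12,18,21,22]

[11,15,10,3,7,14,8,12,18,21,22]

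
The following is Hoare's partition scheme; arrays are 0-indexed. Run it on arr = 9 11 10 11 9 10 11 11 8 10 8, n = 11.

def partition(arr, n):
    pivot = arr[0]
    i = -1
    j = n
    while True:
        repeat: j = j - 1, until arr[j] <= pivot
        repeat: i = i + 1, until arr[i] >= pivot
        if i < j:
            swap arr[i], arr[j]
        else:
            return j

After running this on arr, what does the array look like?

pivot=9
j stops at 10 (8), i stops at 0 (9); swap ⇒ 8 11 10 11 9 10 11 11 8 10 9
j stops at 8 (8), i stops at 1 (11); swap ⇒ 8 8 10 11 9 10 11 11 11 10 9
j stops at 4 (9), i stops at 2 (10); swap ⇒ 8 8 9 11 10 10 11 11 11 10 9
j stops at 2, i stops at 3; i≥j ⇒ return 2. arr=8 8 9 11 10 10 11 11 11 10 9

8 8 9 11 10 10 11 11 11 10 9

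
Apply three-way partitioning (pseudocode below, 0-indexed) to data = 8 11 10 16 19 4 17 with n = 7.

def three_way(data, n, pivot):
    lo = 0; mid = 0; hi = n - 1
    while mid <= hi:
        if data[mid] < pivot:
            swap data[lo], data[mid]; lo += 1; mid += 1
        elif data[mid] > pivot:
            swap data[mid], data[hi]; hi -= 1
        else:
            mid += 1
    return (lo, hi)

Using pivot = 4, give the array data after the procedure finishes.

lo=0 mid=0 hi=6
8>4: swap(0,6), hi=5 ⇒ 17 11 10 16 19 4 8
17>4: swap(0,5), hi=4 ⇒ 4 11 10 16 19 17 8
4=4: mid=1
11>4: swap(1,4), hi=3 ⇒ 4 19 10 16 11 17 8
19>4: swap(1,3), hi=2 ⇒ 4 16 10 19 11 17 8
16>4: swap(1,2), hi=1 ⇒ 4 10 16 19 11 17 8
10>4: swap(1,1), hi=0 ⇒ 4 10 16 19 11 17 8
done. lo=0 hi=0; data=4 10 16 19 11 17 8

4 10 16 19 11 17 8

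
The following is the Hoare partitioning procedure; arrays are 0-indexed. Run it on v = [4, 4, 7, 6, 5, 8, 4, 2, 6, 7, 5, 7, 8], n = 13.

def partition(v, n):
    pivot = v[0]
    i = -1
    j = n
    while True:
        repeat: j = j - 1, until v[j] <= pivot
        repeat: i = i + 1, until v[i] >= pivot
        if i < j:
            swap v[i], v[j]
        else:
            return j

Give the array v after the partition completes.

pivot = v[0] = 4; i = -1, j = 13
j→7 (v[7]=2≤4), i→0 (v[0]=4≥4); i<j, swap → [2, 4, 7, 6, 5, 8, 4, 4, 6, 7, 5, 7, 8]
j→6 (v[6]=4≤4), i→1 (v[1]=4≥4); i<j, swap → [2, 4, 7, 6, 5, 8, 4, 4, 6, 7, 5, 7, 8]
j→1, i→2; i≥j, return j=1. v = [2, 4, 7, 6, 5, 8, 4, 4, 6, 7, 5, 7, 8]

[2, 4, 7, 6, 5, 8, 4, 4, 6, 7, 5, 7, 8]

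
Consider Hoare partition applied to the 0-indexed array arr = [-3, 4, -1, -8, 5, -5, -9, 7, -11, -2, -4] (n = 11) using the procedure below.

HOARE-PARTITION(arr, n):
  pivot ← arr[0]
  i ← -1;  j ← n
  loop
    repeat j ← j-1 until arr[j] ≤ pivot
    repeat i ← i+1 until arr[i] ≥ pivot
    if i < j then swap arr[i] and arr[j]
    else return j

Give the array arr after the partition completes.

[-4, -11, -9, -8, -5, 5, -1, 7, 4, -2, -3]

pivot=-3
j stops at 10 (-4), i stops at 0 (-3); swap ⇒ [-4, 4, -1, -8, 5, -5, -9, 7, -11, -2, -3]
j stops at 8 (-11), i stops at 1 (4); swap ⇒ [-4, -11, -1, -8, 5, -5, -9, 7, 4, -2, -3]
j stops at 6 (-9), i stops at 2 (-1); swap ⇒ [-4, -11, -9, -8, 5, -5, -1, 7, 4, -2, -3]
j stops at 5 (-5), i stops at 4 (5); swap ⇒ [-4, -11, -9, -8, -5, 5, -1, 7, 4, -2, -3]
j stops at 4, i stops at 5; i≥j ⇒ return 4. arr=[-4, -11, -9, -8, -5, 5, -1, 7, 4, -2, -3]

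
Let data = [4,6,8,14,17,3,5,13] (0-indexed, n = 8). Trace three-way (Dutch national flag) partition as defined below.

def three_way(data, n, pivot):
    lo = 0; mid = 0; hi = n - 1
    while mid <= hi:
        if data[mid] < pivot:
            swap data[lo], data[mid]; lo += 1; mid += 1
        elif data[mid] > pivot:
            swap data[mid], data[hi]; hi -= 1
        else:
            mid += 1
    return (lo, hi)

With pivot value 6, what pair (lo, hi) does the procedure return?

(3, 3)

pivot = 6; lo=0, mid=0, hi=7
data[mid]=4<6: swap data[0],data[0]; lo=1,mid=1 → [4,6,8,14,17,3,5,13]
data[mid]=6=6: mid=2
data[mid]=8>6: swap data[2],data[7]; hi=6 → [4,6,13,14,17,3,5,8]
data[mid]=13>6: swap data[2],data[6]; hi=5 → [4,6,5,14,17,3,13,8]
data[mid]=5<6: swap data[1],data[2]; lo=2,mid=3 → [4,5,6,14,17,3,13,8]
data[mid]=14>6: swap data[3],data[5]; hi=4 → [4,5,6,3,17,14,13,8]
data[mid]=3<6: swap data[2],data[3]; lo=3,mid=4 → [4,5,3,6,17,14,13,8]
data[mid]=17>6: swap data[4],data[4]; hi=3 → [4,5,3,6,17,14,13,8]
end: lo=3, hi=3; data = [4,5,3,6,17,14,13,8]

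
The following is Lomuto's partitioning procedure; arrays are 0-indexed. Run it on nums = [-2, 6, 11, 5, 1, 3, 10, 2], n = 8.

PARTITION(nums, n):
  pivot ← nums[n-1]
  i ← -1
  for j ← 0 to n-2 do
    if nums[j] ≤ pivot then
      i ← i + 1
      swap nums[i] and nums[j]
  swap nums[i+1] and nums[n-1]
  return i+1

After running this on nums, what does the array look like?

pivot = nums[7] = 2; i = -1
j=0: nums[0]=-2 ≤ 2 → i=0, swap nums[0],nums[0] (no change) → [-2, 6, 11, 5, 1, 3, 10, 2]
j=1: nums[1]=6 > 2 → no swap
j=2: nums[2]=11 > 2 → no swap
j=3: nums[3]=5 > 2 → no swap
j=4: nums[4]=1 ≤ 2 → i=1, swap nums[1],nums[4] → [-2, 1, 11, 5, 6, 3, 10, 2]
j=5: nums[5]=3 > 2 → no swap
j=6: nums[6]=10 > 2 → no swap
final swap nums[2],nums[7] → [-2, 1, 2, 5, 6, 3, 10, 11]; return 2

[-2, 1, 2, 5, 6, 3, 10, 11]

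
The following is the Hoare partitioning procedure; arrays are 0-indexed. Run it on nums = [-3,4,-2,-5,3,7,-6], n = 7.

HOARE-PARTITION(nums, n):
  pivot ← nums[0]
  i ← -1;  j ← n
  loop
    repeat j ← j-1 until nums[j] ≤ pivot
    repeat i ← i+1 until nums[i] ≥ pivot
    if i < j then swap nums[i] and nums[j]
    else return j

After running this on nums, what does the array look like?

[-6,-5,-2,4,3,7,-3]

pivot=-3
j stops at 6 (-6), i stops at 0 (-3); swap ⇒ [-6,4,-2,-5,3,7,-3]
j stops at 3 (-5), i stops at 1 (4); swap ⇒ [-6,-5,-2,4,3,7,-3]
j stops at 1, i stops at 2; i≥j ⇒ return 1. nums=[-6,-5,-2,4,3,7,-3]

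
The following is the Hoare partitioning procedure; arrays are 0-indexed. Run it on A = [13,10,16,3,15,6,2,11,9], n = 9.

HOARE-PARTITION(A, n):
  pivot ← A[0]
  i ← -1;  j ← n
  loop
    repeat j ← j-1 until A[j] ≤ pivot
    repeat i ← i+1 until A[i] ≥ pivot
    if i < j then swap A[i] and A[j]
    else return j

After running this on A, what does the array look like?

pivot=13
j stops at 8 (9), i stops at 0 (13); swap ⇒ [9,10,16,3,15,6,2,11,13]
j stops at 7 (11), i stops at 2 (16); swap ⇒ [9,10,11,3,15,6,2,16,13]
j stops at 6 (2), i stops at 4 (15); swap ⇒ [9,10,11,3,2,6,15,16,13]
j stops at 5, i stops at 6; i≥j ⇒ return 5. A=[9,10,11,3,2,6,15,16,13]

[9,10,11,3,2,6,15,16,13]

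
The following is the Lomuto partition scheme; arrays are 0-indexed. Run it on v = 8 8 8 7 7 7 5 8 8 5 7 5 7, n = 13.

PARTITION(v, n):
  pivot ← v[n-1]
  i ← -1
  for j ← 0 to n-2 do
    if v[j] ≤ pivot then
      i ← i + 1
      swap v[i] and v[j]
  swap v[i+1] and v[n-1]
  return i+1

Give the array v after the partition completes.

7 7 7 5 5 7 5 7 8 8 8 8 8

pivot = v[12] = 7; i = -1
j=0: v[0]=8 > 7 → no swap
j=1: v[1]=8 > 7 → no swap
j=2: v[2]=8 > 7 → no swap
j=3: v[3]=7 ≤ 7 → i=0, swap v[0],v[3] → 7 8 8 8 7 7 5 8 8 5 7 5 7
j=4: v[4]=7 ≤ 7 → i=1, swap v[1],v[4] → 7 7 8 8 8 7 5 8 8 5 7 5 7
j=5: v[5]=7 ≤ 7 → i=2, swap v[2],v[5] → 7 7 7 8 8 8 5 8 8 5 7 5 7
j=6: v[6]=5 ≤ 7 → i=3, swap v[3],v[6] → 7 7 7 5 8 8 8 8 8 5 7 5 7
j=7: v[7]=8 > 7 → no swap
j=8: v[8]=8 > 7 → no swap
j=9: v[9]=5 ≤ 7 → i=4, swap v[4],v[9] → 7 7 7 5 5 8 8 8 8 8 7 5 7
j=10: v[10]=7 ≤ 7 → i=5, swap v[5],v[10] → 7 7 7 5 5 7 8 8 8 8 8 5 7
j=11: v[11]=5 ≤ 7 → i=6, swap v[6],v[11] → 7 7 7 5 5 7 5 8 8 8 8 8 7
final swap v[7],v[12] → 7 7 7 5 5 7 5 7 8 8 8 8 8; return 7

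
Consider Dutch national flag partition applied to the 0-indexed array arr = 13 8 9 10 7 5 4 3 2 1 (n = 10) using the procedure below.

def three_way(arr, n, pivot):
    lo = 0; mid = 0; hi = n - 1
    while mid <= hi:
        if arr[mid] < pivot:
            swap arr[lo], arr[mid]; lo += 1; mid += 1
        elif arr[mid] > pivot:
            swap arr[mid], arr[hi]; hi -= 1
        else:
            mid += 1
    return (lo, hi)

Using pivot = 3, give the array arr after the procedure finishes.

lo=0 mid=0 hi=9
13>3: swap(0,9), hi=8 ⇒ 1 8 9 10 7 5 4 3 2 13
1<3: swap(0,0), lo=1 mid=1 ⇒ 1 8 9 10 7 5 4 3 2 13
8>3: swap(1,8), hi=7 ⇒ 1 2 9 10 7 5 4 3 8 13
2<3: swap(1,1), lo=2 mid=2 ⇒ 1 2 9 10 7 5 4 3 8 13
9>3: swap(2,7), hi=6 ⇒ 1 2 3 10 7 5 4 9 8 13
3=3: mid=3
10>3: swap(3,6), hi=5 ⇒ 1 2 3 4 7 5 10 9 8 13
4>3: swap(3,5), hi=4 ⇒ 1 2 3 5 7 4 10 9 8 13
5>3: swap(3,4), hi=3 ⇒ 1 2 3 7 5 4 10 9 8 13
7>3: swap(3,3), hi=2 ⇒ 1 2 3 7 5 4 10 9 8 13
done. lo=2 hi=2; arr=1 2 3 7 5 4 10 9 8 13

1 2 3 7 5 4 10 9 8 13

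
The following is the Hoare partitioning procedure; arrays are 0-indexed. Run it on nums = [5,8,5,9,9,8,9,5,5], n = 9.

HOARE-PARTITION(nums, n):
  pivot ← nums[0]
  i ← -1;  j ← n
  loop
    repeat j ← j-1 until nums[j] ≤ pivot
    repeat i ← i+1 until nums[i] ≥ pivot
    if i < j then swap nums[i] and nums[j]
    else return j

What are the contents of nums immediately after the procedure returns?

pivot = nums[0] = 5; i = -1, j = 9
j→8 (nums[8]=5≤5), i→0 (nums[0]=5≥5); i<j, swap → [5,8,5,9,9,8,9,5,5]
j→7 (nums[7]=5≤5), i→1 (nums[1]=8≥5); i<j, swap → [5,5,5,9,9,8,9,8,5]
j→2, i→2; i≥j, return j=2. nums = [5,5,5,9,9,8,9,8,5]

[5,5,5,9,9,8,9,8,5]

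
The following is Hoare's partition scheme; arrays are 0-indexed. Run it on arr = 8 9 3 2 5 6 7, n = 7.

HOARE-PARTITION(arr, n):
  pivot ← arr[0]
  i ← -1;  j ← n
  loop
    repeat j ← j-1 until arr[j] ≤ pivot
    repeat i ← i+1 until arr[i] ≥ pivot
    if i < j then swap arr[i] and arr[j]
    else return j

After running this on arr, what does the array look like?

7 6 3 2 5 9 8

pivot=8
j stops at 6 (7), i stops at 0 (8); swap ⇒ 7 9 3 2 5 6 8
j stops at 5 (6), i stops at 1 (9); swap ⇒ 7 6 3 2 5 9 8
j stops at 4, i stops at 5; i≥j ⇒ return 4. arr=7 6 3 2 5 9 8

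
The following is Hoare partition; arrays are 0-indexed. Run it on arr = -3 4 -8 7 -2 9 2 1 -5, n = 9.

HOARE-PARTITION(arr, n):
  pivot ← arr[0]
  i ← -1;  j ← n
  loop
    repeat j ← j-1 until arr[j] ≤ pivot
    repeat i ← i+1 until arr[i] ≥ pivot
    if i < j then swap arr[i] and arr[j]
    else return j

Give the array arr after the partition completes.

-5 -8 4 7 -2 9 2 1 -3

pivot=-3
j stops at 8 (-5), i stops at 0 (-3); swap ⇒ -5 4 -8 7 -2 9 2 1 -3
j stops at 2 (-8), i stops at 1 (4); swap ⇒ -5 -8 4 7 -2 9 2 1 -3
j stops at 1, i stops at 2; i≥j ⇒ return 1. arr=-5 -8 4 7 -2 9 2 1 -3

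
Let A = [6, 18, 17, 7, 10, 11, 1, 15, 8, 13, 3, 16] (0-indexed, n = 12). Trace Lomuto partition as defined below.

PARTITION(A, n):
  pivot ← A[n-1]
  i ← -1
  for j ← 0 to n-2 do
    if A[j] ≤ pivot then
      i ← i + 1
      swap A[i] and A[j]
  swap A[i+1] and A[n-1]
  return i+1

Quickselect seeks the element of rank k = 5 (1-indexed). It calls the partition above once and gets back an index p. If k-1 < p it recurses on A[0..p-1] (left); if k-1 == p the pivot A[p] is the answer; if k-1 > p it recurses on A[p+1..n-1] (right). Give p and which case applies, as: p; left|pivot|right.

pivot = A[11] = 16; i = -1
j=0: A[0]=6 ≤ 16 → i=0, swap A[0],A[0] (no change) → [6, 18, 17, 7, 10, 11, 1, 15, 8, 13, 3, 16]
j=1: A[1]=18 > 16 → no swap
j=2: A[2]=17 > 16 → no swap
j=3: A[3]=7 ≤ 16 → i=1, swap A[1],A[3] → [6, 7, 17, 18, 10, 11, 1, 15, 8, 13, 3, 16]
j=4: A[4]=10 ≤ 16 → i=2, swap A[2],A[4] → [6, 7, 10, 18, 17, 11, 1, 15, 8, 13, 3, 16]
j=5: A[5]=11 ≤ 16 → i=3, swap A[3],A[5] → [6, 7, 10, 11, 17, 18, 1, 15, 8, 13, 3, 16]
j=6: A[6]=1 ≤ 16 → i=4, swap A[4],A[6] → [6, 7, 10, 11, 1, 18, 17, 15, 8, 13, 3, 16]
j=7: A[7]=15 ≤ 16 → i=5, swap A[5],A[7] → [6, 7, 10, 11, 1, 15, 17, 18, 8, 13, 3, 16]
j=8: A[8]=8 ≤ 16 → i=6, swap A[6],A[8] → [6, 7, 10, 11, 1, 15, 8, 18, 17, 13, 3, 16]
j=9: A[9]=13 ≤ 16 → i=7, swap A[7],A[9] → [6, 7, 10, 11, 1, 15, 8, 13, 17, 18, 3, 16]
j=10: A[10]=3 ≤ 16 → i=8, swap A[8],A[10] → [6, 7, 10, 11, 1, 15, 8, 13, 3, 18, 17, 16]
final swap A[9],A[11] → [6, 7, 10, 11, 1, 15, 8, 13, 3, 16, 17, 18]; return 9
p = 9; k-1 = 4 < 9 ⇒ left

9; left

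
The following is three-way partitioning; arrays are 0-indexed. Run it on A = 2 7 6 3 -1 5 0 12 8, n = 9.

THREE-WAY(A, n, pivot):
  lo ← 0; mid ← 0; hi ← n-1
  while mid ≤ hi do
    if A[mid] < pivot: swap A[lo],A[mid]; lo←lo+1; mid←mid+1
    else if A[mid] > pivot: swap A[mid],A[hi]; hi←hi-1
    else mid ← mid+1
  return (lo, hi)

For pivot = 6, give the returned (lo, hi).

(5, 5)

pivot = 6; lo=0, mid=0, hi=8
A[mid]=2<6: swap A[0],A[0]; lo=1,mid=1 → 2 7 6 3 -1 5 0 12 8
A[mid]=7>6: swap A[1],A[8]; hi=7 → 2 8 6 3 -1 5 0 12 7
A[mid]=8>6: swap A[1],A[7]; hi=6 → 2 12 6 3 -1 5 0 8 7
A[mid]=12>6: swap A[1],A[6]; hi=5 → 2 0 6 3 -1 5 12 8 7
A[mid]=0<6: swap A[1],A[1]; lo=2,mid=2 → 2 0 6 3 -1 5 12 8 7
A[mid]=6=6: mid=3
A[mid]=3<6: swap A[2],A[3]; lo=3,mid=4 → 2 0 3 6 -1 5 12 8 7
A[mid]=-1<6: swap A[3],A[4]; lo=4,mid=5 → 2 0 3 -1 6 5 12 8 7
A[mid]=5<6: swap A[4],A[5]; lo=5,mid=6 → 2 0 3 -1 5 6 12 8 7
end: lo=5, hi=5; A = 2 0 3 -1 5 6 12 8 7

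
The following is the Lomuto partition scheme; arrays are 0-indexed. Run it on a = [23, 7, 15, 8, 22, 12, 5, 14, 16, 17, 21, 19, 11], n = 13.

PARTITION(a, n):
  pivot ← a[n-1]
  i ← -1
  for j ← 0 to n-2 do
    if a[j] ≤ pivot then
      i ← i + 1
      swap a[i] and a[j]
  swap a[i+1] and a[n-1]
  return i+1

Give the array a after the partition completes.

[7, 8, 5, 11, 22, 12, 15, 14, 16, 17, 21, 19, 23]

pivot = a[12] = 11; i = -1
j=0: a[0]=23 > 11 → no swap
j=1: a[1]=7 ≤ 11 → i=0, swap a[0],a[1] → [7, 23, 15, 8, 22, 12, 5, 14, 16, 17, 21, 19, 11]
j=2: a[2]=15 > 11 → no swap
j=3: a[3]=8 ≤ 11 → i=1, swap a[1],a[3] → [7, 8, 15, 23, 22, 12, 5, 14, 16, 17, 21, 19, 11]
j=4: a[4]=22 > 11 → no swap
j=5: a[5]=12 > 11 → no swap
j=6: a[6]=5 ≤ 11 → i=2, swap a[2],a[6] → [7, 8, 5, 23, 22, 12, 15, 14, 16, 17, 21, 19, 11]
j=7: a[7]=14 > 11 → no swap
j=8: a[8]=16 > 11 → no swap
j=9: a[9]=17 > 11 → no swap
j=10: a[10]=21 > 11 → no swap
j=11: a[11]=19 > 11 → no swap
final swap a[3],a[12] → [7, 8, 5, 11, 22, 12, 15, 14, 16, 17, 21, 19, 23]; return 3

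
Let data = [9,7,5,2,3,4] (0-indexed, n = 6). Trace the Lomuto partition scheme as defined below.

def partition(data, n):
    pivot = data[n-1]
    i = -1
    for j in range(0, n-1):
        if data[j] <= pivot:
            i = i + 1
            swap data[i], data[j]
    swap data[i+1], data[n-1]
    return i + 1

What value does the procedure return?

2

pivot = data[5] = 4; i = -1
j=0: data[0]=9 > 4 → no swap
j=1: data[1]=7 > 4 → no swap
j=2: data[2]=5 > 4 → no swap
j=3: data[3]=2 ≤ 4 → i=0, swap data[0],data[3] → [2,7,5,9,3,4]
j=4: data[4]=3 ≤ 4 → i=1, swap data[1],data[4] → [2,3,5,9,7,4]
final swap data[2],data[5] → [2,3,4,9,7,5]; return 2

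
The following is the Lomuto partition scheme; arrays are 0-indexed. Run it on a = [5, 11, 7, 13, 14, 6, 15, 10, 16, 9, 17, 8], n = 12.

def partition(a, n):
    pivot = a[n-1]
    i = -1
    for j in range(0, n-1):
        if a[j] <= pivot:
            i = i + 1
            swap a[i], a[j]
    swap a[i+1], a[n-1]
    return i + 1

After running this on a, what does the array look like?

pivot=8, i=-1
j=0: 5≤8, i=0, swap(0,0) ⇒ [5, 11, 7, 13, 14, 6, 15, 10, 16, 9, 17, 8]
j=1: 11>8, skip
j=2: 7≤8, i=1, swap(1,2) ⇒ [5, 7, 11, 13, 14, 6, 15, 10, 16, 9, 17, 8]
j=3: 13>8, skip
j=4: 14>8, skip
j=5: 6≤8, i=2, swap(2,5) ⇒ [5, 7, 6, 13, 14, 11, 15, 10, 16, 9, 17, 8]
j=6: 15>8, skip
j=7: 10>8, skip
j=8: 16>8, skip
j=9: 9>8, skip
j=10: 17>8, skip
swap(3,11) ⇒ [5, 7, 6, 8, 14, 11, 15, 10, 16, 9, 17, 13]; return 3

[5, 7, 6, 8, 14, 11, 15, 10, 16, 9, 17, 13]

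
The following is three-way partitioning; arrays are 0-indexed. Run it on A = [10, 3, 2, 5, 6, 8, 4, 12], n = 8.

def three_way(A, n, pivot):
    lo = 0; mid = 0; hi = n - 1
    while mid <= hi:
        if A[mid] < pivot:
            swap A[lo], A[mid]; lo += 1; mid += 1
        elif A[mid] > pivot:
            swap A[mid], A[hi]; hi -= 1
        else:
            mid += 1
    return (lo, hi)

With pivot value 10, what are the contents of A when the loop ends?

pivot = 10; lo=0, mid=0, hi=7
A[mid]=10=10: mid=1
A[mid]=3<10: swap A[0],A[1]; lo=1,mid=2 → [3, 10, 2, 5, 6, 8, 4, 12]
A[mid]=2<10: swap A[1],A[2]; lo=2,mid=3 → [3, 2, 10, 5, 6, 8, 4, 12]
A[mid]=5<10: swap A[2],A[3]; lo=3,mid=4 → [3, 2, 5, 10, 6, 8, 4, 12]
A[mid]=6<10: swap A[3],A[4]; lo=4,mid=5 → [3, 2, 5, 6, 10, 8, 4, 12]
A[mid]=8<10: swap A[4],A[5]; lo=5,mid=6 → [3, 2, 5, 6, 8, 10, 4, 12]
A[mid]=4<10: swap A[5],A[6]; lo=6,mid=7 → [3, 2, 5, 6, 8, 4, 10, 12]
A[mid]=12>10: swap A[7],A[7]; hi=6 → [3, 2, 5, 6, 8, 4, 10, 12]
end: lo=6, hi=6; A = [3, 2, 5, 6, 8, 4, 10, 12]

[3, 2, 5, 6, 8, 4, 10, 12]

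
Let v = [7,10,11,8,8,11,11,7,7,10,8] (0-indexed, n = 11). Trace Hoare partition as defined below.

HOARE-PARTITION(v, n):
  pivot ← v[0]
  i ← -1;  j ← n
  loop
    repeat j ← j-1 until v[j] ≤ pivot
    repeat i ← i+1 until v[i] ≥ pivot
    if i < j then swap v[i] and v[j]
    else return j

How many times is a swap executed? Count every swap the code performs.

2

pivot = v[0] = 7; i = -1, j = 11
j→8 (v[8]=7≤7), i→0 (v[0]=7≥7); i<j, swap → [7,10,11,8,8,11,11,7,7,10,8]
j→7 (v[7]=7≤7), i→1 (v[1]=10≥7); i<j, swap → [7,7,11,8,8,11,11,10,7,10,8]
j→1, i→2; i≥j, return j=1. v = [7,7,11,8,8,11,11,10,7,10,8]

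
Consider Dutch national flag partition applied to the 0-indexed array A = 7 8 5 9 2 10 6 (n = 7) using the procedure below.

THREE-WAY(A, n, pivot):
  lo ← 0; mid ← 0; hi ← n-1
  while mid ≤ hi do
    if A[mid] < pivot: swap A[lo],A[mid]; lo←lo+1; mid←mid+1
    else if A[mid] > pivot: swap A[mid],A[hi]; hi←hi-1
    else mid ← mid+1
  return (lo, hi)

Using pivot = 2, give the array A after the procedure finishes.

2 5 9 8 10 6 7

pivot = 2; lo=0, mid=0, hi=6
A[mid]=7>2: swap A[0],A[6]; hi=5 → 6 8 5 9 2 10 7
A[mid]=6>2: swap A[0],A[5]; hi=4 → 10 8 5 9 2 6 7
A[mid]=10>2: swap A[0],A[4]; hi=3 → 2 8 5 9 10 6 7
A[mid]=2=2: mid=1
A[mid]=8>2: swap A[1],A[3]; hi=2 → 2 9 5 8 10 6 7
A[mid]=9>2: swap A[1],A[2]; hi=1 → 2 5 9 8 10 6 7
A[mid]=5>2: swap A[1],A[1]; hi=0 → 2 5 9 8 10 6 7
end: lo=0, hi=0; A = 2 5 9 8 10 6 7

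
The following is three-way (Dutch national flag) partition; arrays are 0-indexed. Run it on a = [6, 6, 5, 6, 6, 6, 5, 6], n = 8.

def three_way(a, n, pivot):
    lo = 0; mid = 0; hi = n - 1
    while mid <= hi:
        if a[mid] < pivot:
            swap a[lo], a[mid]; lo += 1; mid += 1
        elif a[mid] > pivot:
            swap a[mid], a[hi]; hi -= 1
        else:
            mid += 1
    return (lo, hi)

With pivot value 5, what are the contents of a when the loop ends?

pivot = 5; lo=0, mid=0, hi=7
a[mid]=6>5: swap a[0],a[7]; hi=6 → [6, 6, 5, 6, 6, 6, 5, 6]
a[mid]=6>5: swap a[0],a[6]; hi=5 → [5, 6, 5, 6, 6, 6, 6, 6]
a[mid]=5=5: mid=1
a[mid]=6>5: swap a[1],a[5]; hi=4 → [5, 6, 5, 6, 6, 6, 6, 6]
a[mid]=6>5: swap a[1],a[4]; hi=3 → [5, 6, 5, 6, 6, 6, 6, 6]
a[mid]=6>5: swap a[1],a[3]; hi=2 → [5, 6, 5, 6, 6, 6, 6, 6]
a[mid]=6>5: swap a[1],a[2]; hi=1 → [5, 5, 6, 6, 6, 6, 6, 6]
a[mid]=5=5: mid=2
end: lo=0, hi=1; a = [5, 5, 6, 6, 6, 6, 6, 6]

[5, 5, 6, 6, 6, 6, 6, 6]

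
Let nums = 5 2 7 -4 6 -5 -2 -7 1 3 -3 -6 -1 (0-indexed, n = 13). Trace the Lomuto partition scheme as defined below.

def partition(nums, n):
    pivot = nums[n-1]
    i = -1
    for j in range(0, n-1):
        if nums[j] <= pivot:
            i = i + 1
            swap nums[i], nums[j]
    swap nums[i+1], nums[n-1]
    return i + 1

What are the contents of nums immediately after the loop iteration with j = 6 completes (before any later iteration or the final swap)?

pivot = nums[12] = -1; i = -1
j=0: nums[0]=5 > -1 → no swap
j=1: nums[1]=2 > -1 → no swap
j=2: nums[2]=7 > -1 → no swap
j=3: nums[3]=-4 ≤ -1 → i=0, swap nums[0],nums[3] → -4 2 7 5 6 -5 -2 -7 1 3 -3 -6 -1
j=4: nums[4]=6 > -1 → no swap
j=5: nums[5]=-5 ≤ -1 → i=1, swap nums[1],nums[5] → -4 -5 7 5 6 2 -2 -7 1 3 -3 -6 -1
j=6: nums[6]=-2 ≤ -1 → i=2, swap nums[2],nums[6] → -4 -5 -2 5 6 2 7 -7 1 3 -3 -6 -1
(after j=6) nums = -4 -5 -2 5 6 2 7 -7 1 3 -3 -6 -1

-4 -5 -2 5 6 2 7 -7 1 3 -3 -6 -1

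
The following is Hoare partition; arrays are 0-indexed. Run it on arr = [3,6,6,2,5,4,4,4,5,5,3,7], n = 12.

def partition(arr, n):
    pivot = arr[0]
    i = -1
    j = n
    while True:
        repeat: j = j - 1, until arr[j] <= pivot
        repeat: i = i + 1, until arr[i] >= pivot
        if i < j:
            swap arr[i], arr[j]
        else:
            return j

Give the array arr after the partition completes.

pivot=3
j stops at 10 (3), i stops at 0 (3); swap ⇒ [3,6,6,2,5,4,4,4,5,5,3,7]
j stops at 3 (2), i stops at 1 (6); swap ⇒ [3,2,6,6,5,4,4,4,5,5,3,7]
j stops at 1, i stops at 2; i≥j ⇒ return 1. arr=[3,2,6,6,5,4,4,4,5,5,3,7]

[3,2,6,6,5,4,4,4,5,5,3,7]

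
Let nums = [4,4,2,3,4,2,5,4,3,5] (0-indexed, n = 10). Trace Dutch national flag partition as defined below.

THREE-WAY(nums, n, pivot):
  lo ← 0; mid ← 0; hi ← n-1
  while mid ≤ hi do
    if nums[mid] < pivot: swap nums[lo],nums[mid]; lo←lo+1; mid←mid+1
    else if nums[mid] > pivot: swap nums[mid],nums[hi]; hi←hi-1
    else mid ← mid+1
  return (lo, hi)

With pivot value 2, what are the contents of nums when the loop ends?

lo=0 mid=0 hi=9
4>2: swap(0,9), hi=8 ⇒ [5,4,2,3,4,2,5,4,3,4]
5>2: swap(0,8), hi=7 ⇒ [3,4,2,3,4,2,5,4,5,4]
3>2: swap(0,7), hi=6 ⇒ [4,4,2,3,4,2,5,3,5,4]
4>2: swap(0,6), hi=5 ⇒ [5,4,2,3,4,2,4,3,5,4]
5>2: swap(0,5), hi=4 ⇒ [2,4,2,3,4,5,4,3,5,4]
2=2: mid=1
4>2: swap(1,4), hi=3 ⇒ [2,4,2,3,4,5,4,3,5,4]
4>2: swap(1,3), hi=2 ⇒ [2,3,2,4,4,5,4,3,5,4]
3>2: swap(1,2), hi=1 ⇒ [2,2,3,4,4,5,4,3,5,4]
2=2: mid=2
done. lo=0 hi=1; nums=[2,2,3,4,4,5,4,3,5,4]

[2,2,3,4,4,5,4,3,5,4]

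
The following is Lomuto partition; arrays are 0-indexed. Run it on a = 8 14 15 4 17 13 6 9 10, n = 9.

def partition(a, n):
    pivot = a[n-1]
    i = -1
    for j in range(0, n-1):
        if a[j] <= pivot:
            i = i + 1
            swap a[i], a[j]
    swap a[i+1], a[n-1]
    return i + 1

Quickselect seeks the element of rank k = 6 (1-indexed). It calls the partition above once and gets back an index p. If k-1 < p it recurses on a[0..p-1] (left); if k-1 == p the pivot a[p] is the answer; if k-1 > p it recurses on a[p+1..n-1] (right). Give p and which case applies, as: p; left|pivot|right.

pivot = a[8] = 10; i = -1
j=0: a[0]=8 ≤ 10 → i=0, swap a[0],a[0] (no change) → 8 14 15 4 17 13 6 9 10
j=1: a[1]=14 > 10 → no swap
j=2: a[2]=15 > 10 → no swap
j=3: a[3]=4 ≤ 10 → i=1, swap a[1],a[3] → 8 4 15 14 17 13 6 9 10
j=4: a[4]=17 > 10 → no swap
j=5: a[5]=13 > 10 → no swap
j=6: a[6]=6 ≤ 10 → i=2, swap a[2],a[6] → 8 4 6 14 17 13 15 9 10
j=7: a[7]=9 ≤ 10 → i=3, swap a[3],a[7] → 8 4 6 9 17 13 15 14 10
final swap a[4],a[8] → 8 4 6 9 10 13 15 14 17; return 4
p = 4; k-1 = 5 > 4 ⇒ right

4; right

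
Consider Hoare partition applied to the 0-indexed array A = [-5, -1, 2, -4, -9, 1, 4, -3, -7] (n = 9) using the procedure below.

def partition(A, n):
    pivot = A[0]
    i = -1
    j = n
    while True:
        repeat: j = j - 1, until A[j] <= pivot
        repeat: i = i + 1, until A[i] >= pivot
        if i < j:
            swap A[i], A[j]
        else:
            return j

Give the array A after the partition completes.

pivot=-5
j stops at 8 (-7), i stops at 0 (-5); swap ⇒ [-7, -1, 2, -4, -9, 1, 4, -3, -5]
j stops at 4 (-9), i stops at 1 (-1); swap ⇒ [-7, -9, 2, -4, -1, 1, 4, -3, -5]
j stops at 1, i stops at 2; i≥j ⇒ return 1. A=[-7, -9, 2, -4, -1, 1, 4, -3, -5]

[-7, -9, 2, -4, -1, 1, 4, -3, -5]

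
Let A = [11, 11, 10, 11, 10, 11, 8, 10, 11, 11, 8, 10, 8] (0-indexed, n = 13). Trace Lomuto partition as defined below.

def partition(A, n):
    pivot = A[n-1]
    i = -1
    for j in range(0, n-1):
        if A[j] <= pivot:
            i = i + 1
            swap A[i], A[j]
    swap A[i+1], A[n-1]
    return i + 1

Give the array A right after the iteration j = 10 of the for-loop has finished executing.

pivot = A[12] = 8; i = -1
j=0: A[0]=11 > 8 → no swap
j=1: A[1]=11 > 8 → no swap
j=2: A[2]=10 > 8 → no swap
j=3: A[3]=11 > 8 → no swap
j=4: A[4]=10 > 8 → no swap
j=5: A[5]=11 > 8 → no swap
j=6: A[6]=8 ≤ 8 → i=0, swap A[0],A[6] → [8, 11, 10, 11, 10, 11, 11, 10, 11, 11, 8, 10, 8]
j=7: A[7]=10 > 8 → no swap
j=8: A[8]=11 > 8 → no swap
j=9: A[9]=11 > 8 → no swap
j=10: A[10]=8 ≤ 8 → i=1, swap A[1],A[10] → [8, 8, 10, 11, 10, 11, 11, 10, 11, 11, 11, 10, 8]
(after j=10) A = [8, 8, 10, 11, 10, 11, 11, 10, 11, 11, 11, 10, 8]

[8, 8, 10, 11, 10, 11, 11, 10, 11, 11, 11, 10, 8]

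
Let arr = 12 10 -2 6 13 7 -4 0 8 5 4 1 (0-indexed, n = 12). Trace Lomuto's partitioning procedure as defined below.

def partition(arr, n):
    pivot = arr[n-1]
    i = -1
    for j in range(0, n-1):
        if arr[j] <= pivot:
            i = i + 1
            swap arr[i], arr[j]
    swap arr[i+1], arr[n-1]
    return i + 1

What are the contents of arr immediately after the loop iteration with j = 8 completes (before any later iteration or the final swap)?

pivot = arr[11] = 1; i = -1
j=0: arr[0]=12 > 1 → no swap
j=1: arr[1]=10 > 1 → no swap
j=2: arr[2]=-2 ≤ 1 → i=0, swap arr[0],arr[2] → -2 10 12 6 13 7 -4 0 8 5 4 1
j=3: arr[3]=6 > 1 → no swap
j=4: arr[4]=13 > 1 → no swap
j=5: arr[5]=7 > 1 → no swap
j=6: arr[6]=-4 ≤ 1 → i=1, swap arr[1],arr[6] → -2 -4 12 6 13 7 10 0 8 5 4 1
j=7: arr[7]=0 ≤ 1 → i=2, swap arr[2],arr[7] → -2 -4 0 6 13 7 10 12 8 5 4 1
j=8: arr[8]=8 > 1 → no swap
(after j=8) arr = -2 -4 0 6 13 7 10 12 8 5 4 1

-2 -4 0 6 13 7 10 12 8 5 4 1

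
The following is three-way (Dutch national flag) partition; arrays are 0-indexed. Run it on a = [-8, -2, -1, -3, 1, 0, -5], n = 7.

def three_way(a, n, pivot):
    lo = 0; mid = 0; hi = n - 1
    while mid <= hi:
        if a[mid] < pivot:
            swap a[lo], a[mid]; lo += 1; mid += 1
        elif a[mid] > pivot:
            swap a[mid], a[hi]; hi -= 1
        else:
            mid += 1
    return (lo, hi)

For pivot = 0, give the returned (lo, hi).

pivot = 0; lo=0, mid=0, hi=6
a[mid]=-8<0: swap a[0],a[0]; lo=1,mid=1 → [-8, -2, -1, -3, 1, 0, -5]
a[mid]=-2<0: swap a[1],a[1]; lo=2,mid=2 → [-8, -2, -1, -3, 1, 0, -5]
a[mid]=-1<0: swap a[2],a[2]; lo=3,mid=3 → [-8, -2, -1, -3, 1, 0, -5]
a[mid]=-3<0: swap a[3],a[3]; lo=4,mid=4 → [-8, -2, -1, -3, 1, 0, -5]
a[mid]=1>0: swap a[4],a[6]; hi=5 → [-8, -2, -1, -3, -5, 0, 1]
a[mid]=-5<0: swap a[4],a[4]; lo=5,mid=5 → [-8, -2, -1, -3, -5, 0, 1]
a[mid]=0=0: mid=6
end: lo=5, hi=5; a = [-8, -2, -1, -3, -5, 0, 1]

(5, 5)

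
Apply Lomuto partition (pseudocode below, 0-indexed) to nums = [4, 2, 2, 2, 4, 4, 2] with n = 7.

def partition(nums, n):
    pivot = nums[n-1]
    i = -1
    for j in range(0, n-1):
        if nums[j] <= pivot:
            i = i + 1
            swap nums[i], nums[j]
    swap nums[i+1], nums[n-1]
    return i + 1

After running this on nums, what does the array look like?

[2, 2, 2, 2, 4, 4, 4]

pivot=2, i=-1
j=0: 4>2, skip
j=1: 2≤2, i=0, swap(0,1) ⇒ [2, 4, 2, 2, 4, 4, 2]
j=2: 2≤2, i=1, swap(1,2) ⇒ [2, 2, 4, 2, 4, 4, 2]
j=3: 2≤2, i=2, swap(2,3) ⇒ [2, 2, 2, 4, 4, 4, 2]
j=4: 4>2, skip
j=5: 4>2, skip
swap(3,6) ⇒ [2, 2, 2, 2, 4, 4, 4]; return 3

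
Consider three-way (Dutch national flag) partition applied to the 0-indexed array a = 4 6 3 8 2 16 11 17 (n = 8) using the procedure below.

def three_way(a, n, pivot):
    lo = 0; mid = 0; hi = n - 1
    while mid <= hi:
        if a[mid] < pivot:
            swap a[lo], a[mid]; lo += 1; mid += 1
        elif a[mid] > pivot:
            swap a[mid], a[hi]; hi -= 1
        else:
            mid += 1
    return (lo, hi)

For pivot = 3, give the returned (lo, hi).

(1, 1)

pivot = 3; lo=0, mid=0, hi=7
a[mid]=4>3: swap a[0],a[7]; hi=6 → 17 6 3 8 2 16 11 4
a[mid]=17>3: swap a[0],a[6]; hi=5 → 11 6 3 8 2 16 17 4
a[mid]=11>3: swap a[0],a[5]; hi=4 → 16 6 3 8 2 11 17 4
a[mid]=16>3: swap a[0],a[4]; hi=3 → 2 6 3 8 16 11 17 4
a[mid]=2<3: swap a[0],a[0]; lo=1,mid=1 → 2 6 3 8 16 11 17 4
a[mid]=6>3: swap a[1],a[3]; hi=2 → 2 8 3 6 16 11 17 4
a[mid]=8>3: swap a[1],a[2]; hi=1 → 2 3 8 6 16 11 17 4
a[mid]=3=3: mid=2
end: lo=1, hi=1; a = 2 3 8 6 16 11 17 4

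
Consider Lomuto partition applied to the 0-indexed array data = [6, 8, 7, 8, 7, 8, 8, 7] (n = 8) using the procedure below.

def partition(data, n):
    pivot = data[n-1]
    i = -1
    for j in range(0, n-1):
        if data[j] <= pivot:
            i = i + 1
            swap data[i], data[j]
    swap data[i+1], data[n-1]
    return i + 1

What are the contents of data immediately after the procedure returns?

[6, 7, 7, 7, 8, 8, 8, 8]

pivot=7, i=-1
j=0: 6≤7, i=0, swap(0,0) ⇒ [6, 8, 7, 8, 7, 8, 8, 7]
j=1: 8>7, skip
j=2: 7≤7, i=1, swap(1,2) ⇒ [6, 7, 8, 8, 7, 8, 8, 7]
j=3: 8>7, skip
j=4: 7≤7, i=2, swap(2,4) ⇒ [6, 7, 7, 8, 8, 8, 8, 7]
j=5: 8>7, skip
j=6: 8>7, skip
swap(3,7) ⇒ [6, 7, 7, 7, 8, 8, 8, 8]; return 3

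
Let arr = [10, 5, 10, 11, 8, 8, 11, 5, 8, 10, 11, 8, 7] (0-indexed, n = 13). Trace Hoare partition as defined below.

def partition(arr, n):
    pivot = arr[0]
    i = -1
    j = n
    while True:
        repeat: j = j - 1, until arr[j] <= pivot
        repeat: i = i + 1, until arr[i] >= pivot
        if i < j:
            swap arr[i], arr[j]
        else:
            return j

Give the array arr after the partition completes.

[7, 5, 8, 10, 8, 8, 8, 5, 11, 11, 11, 10, 10]

pivot = arr[0] = 10; i = -1, j = 13
j→12 (arr[12]=7≤10), i→0 (arr[0]=10≥10); i<j, swap → [7, 5, 10, 11, 8, 8, 11, 5, 8, 10, 11, 8, 10]
j→11 (arr[11]=8≤10), i→2 (arr[2]=10≥10); i<j, swap → [7, 5, 8, 11, 8, 8, 11, 5, 8, 10, 11, 10, 10]
j→9 (arr[9]=10≤10), i→3 (arr[3]=11≥10); i<j, swap → [7, 5, 8, 10, 8, 8, 11, 5, 8, 11, 11, 10, 10]
j→8 (arr[8]=8≤10), i→6 (arr[6]=11≥10); i<j, swap → [7, 5, 8, 10, 8, 8, 8, 5, 11, 11, 11, 10, 10]
j→7, i→8; i≥j, return j=7. arr = [7, 5, 8, 10, 8, 8, 8, 5, 11, 11, 11, 10, 10]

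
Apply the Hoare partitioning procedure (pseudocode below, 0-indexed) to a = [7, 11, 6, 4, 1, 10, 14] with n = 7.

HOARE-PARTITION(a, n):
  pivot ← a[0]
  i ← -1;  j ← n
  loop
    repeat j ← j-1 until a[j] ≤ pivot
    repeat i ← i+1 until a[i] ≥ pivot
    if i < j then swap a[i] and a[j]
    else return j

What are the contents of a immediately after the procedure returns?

pivot = a[0] = 7; i = -1, j = 7
j→4 (a[4]=1≤7), i→0 (a[0]=7≥7); i<j, swap → [1, 11, 6, 4, 7, 10, 14]
j→3 (a[3]=4≤7), i→1 (a[1]=11≥7); i<j, swap → [1, 4, 6, 11, 7, 10, 14]
j→2, i→3; i≥j, return j=2. a = [1, 4, 6, 11, 7, 10, 14]

[1, 4, 6, 11, 7, 10, 14]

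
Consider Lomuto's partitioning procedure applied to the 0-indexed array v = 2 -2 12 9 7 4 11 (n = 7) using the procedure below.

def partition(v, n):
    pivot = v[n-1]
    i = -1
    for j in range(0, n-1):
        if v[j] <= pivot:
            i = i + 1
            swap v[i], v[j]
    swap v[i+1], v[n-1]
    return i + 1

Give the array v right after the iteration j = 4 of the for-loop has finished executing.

pivot=11, i=-1
j=0: 2≤11, i=0, swap(0,0) ⇒ 2 -2 12 9 7 4 11
j=1: -2≤11, i=1, swap(1,1) ⇒ 2 -2 12 9 7 4 11
j=2: 12>11, skip
j=3: 9≤11, i=2, swap(2,3) ⇒ 2 -2 9 12 7 4 11
j=4: 7≤11, i=3, swap(3,4) ⇒ 2 -2 9 7 12 4 11
(after j=4) v = 2 -2 9 7 12 4 11

2 -2 9 7 12 4 11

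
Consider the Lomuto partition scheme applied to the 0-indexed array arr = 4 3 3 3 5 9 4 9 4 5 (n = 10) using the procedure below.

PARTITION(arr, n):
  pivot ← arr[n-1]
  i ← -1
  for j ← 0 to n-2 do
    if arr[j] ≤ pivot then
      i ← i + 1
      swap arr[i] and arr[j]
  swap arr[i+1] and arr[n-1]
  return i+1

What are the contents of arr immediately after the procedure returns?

pivot = arr[9] = 5; i = -1
j=0: arr[0]=4 ≤ 5 → i=0, swap arr[0],arr[0] (no change) → 4 3 3 3 5 9 4 9 4 5
j=1: arr[1]=3 ≤ 5 → i=1, swap arr[1],arr[1] (no change) → 4 3 3 3 5 9 4 9 4 5
j=2: arr[2]=3 ≤ 5 → i=2, swap arr[2],arr[2] (no change) → 4 3 3 3 5 9 4 9 4 5
j=3: arr[3]=3 ≤ 5 → i=3, swap arr[3],arr[3] (no change) → 4 3 3 3 5 9 4 9 4 5
j=4: arr[4]=5 ≤ 5 → i=4, swap arr[4],arr[4] (no change) → 4 3 3 3 5 9 4 9 4 5
j=5: arr[5]=9 > 5 → no swap
j=6: arr[6]=4 ≤ 5 → i=5, swap arr[5],arr[6] → 4 3 3 3 5 4 9 9 4 5
j=7: arr[7]=9 > 5 → no swap
j=8: arr[8]=4 ≤ 5 → i=6, swap arr[6],arr[8] → 4 3 3 3 5 4 4 9 9 5
final swap arr[7],arr[9] → 4 3 3 3 5 4 4 5 9 9; return 7

4 3 3 3 5 4 4 5 9 9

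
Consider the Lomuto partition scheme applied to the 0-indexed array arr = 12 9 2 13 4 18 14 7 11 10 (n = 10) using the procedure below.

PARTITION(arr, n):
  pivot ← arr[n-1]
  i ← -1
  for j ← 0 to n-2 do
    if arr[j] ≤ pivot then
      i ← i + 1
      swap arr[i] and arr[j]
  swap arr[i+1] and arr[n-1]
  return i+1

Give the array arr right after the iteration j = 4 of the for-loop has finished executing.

9 2 4 13 12 18 14 7 11 10

pivot = arr[9] = 10; i = -1
j=0: arr[0]=12 > 10 → no swap
j=1: arr[1]=9 ≤ 10 → i=0, swap arr[0],arr[1] → 9 12 2 13 4 18 14 7 11 10
j=2: arr[2]=2 ≤ 10 → i=1, swap arr[1],arr[2] → 9 2 12 13 4 18 14 7 11 10
j=3: arr[3]=13 > 10 → no swap
j=4: arr[4]=4 ≤ 10 → i=2, swap arr[2],arr[4] → 9 2 4 13 12 18 14 7 11 10
(after j=4) arr = 9 2 4 13 12 18 14 7 11 10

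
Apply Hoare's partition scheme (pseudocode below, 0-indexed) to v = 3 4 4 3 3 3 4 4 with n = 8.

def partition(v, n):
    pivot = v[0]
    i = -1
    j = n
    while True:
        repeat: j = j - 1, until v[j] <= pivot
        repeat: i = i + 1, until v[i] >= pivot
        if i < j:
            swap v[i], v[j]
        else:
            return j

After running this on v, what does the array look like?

3 3 3 4 4 3 4 4

pivot = v[0] = 3; i = -1, j = 8
j→5 (v[5]=3≤3), i→0 (v[0]=3≥3); i<j, swap → 3 4 4 3 3 3 4 4
j→4 (v[4]=3≤3), i→1 (v[1]=4≥3); i<j, swap → 3 3 4 3 4 3 4 4
j→3 (v[3]=3≤3), i→2 (v[2]=4≥3); i<j, swap → 3 3 3 4 4 3 4 4
j→2, i→3; i≥j, return j=2. v = 3 3 3 4 4 3 4 4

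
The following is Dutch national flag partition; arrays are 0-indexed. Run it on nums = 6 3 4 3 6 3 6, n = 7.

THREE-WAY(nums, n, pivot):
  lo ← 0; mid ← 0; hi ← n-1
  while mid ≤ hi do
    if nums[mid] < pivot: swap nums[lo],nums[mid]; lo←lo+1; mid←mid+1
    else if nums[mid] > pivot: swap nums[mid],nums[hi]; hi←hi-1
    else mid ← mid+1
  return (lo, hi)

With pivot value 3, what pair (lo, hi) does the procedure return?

(0, 2)

pivot = 3; lo=0, mid=0, hi=6
nums[mid]=6>3: swap nums[0],nums[6]; hi=5 → 6 3 4 3 6 3 6
nums[mid]=6>3: swap nums[0],nums[5]; hi=4 → 3 3 4 3 6 6 6
nums[mid]=3=3: mid=1
nums[mid]=3=3: mid=2
nums[mid]=4>3: swap nums[2],nums[4]; hi=3 → 3 3 6 3 4 6 6
nums[mid]=6>3: swap nums[2],nums[3]; hi=2 → 3 3 3 6 4 6 6
nums[mid]=3=3: mid=3
end: lo=0, hi=2; nums = 3 3 3 6 4 6 6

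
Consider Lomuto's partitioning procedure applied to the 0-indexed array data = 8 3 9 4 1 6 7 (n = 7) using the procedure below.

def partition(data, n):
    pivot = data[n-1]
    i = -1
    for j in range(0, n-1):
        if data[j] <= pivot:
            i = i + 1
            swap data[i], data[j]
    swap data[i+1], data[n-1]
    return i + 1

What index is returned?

pivot = data[6] = 7; i = -1
j=0: data[0]=8 > 7 → no swap
j=1: data[1]=3 ≤ 7 → i=0, swap data[0],data[1] → 3 8 9 4 1 6 7
j=2: data[2]=9 > 7 → no swap
j=3: data[3]=4 ≤ 7 → i=1, swap data[1],data[3] → 3 4 9 8 1 6 7
j=4: data[4]=1 ≤ 7 → i=2, swap data[2],data[4] → 3 4 1 8 9 6 7
j=5: data[5]=6 ≤ 7 → i=3, swap data[3],data[5] → 3 4 1 6 9 8 7
final swap data[4],data[6] → 3 4 1 6 7 8 9; return 4

4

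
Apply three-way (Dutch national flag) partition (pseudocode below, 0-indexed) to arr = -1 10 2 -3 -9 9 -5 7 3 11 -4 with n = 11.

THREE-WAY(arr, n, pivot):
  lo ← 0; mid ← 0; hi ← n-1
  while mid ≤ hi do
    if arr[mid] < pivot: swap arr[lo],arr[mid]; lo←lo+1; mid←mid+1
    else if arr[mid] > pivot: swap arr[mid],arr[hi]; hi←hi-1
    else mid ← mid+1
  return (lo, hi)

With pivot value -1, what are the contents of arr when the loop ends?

lo=0 mid=0 hi=10
-1=-1: mid=1
10>-1: swap(1,10), hi=9 ⇒ -1 -4 2 -3 -9 9 -5 7 3 11 10
-4<-1: swap(0,1), lo=1 mid=2 ⇒ -4 -1 2 -3 -9 9 -5 7 3 11 10
2>-1: swap(2,9), hi=8 ⇒ -4 -1 11 -3 -9 9 -5 7 3 2 10
11>-1: swap(2,8), hi=7 ⇒ -4 -1 3 -3 -9 9 -5 7 11 2 10
3>-1: swap(2,7), hi=6 ⇒ -4 -1 7 -3 -9 9 -5 3 11 2 10
7>-1: swap(2,6), hi=5 ⇒ -4 -1 -5 -3 -9 9 7 3 11 2 10
-5<-1: swap(1,2), lo=2 mid=3 ⇒ -4 -5 -1 -3 -9 9 7 3 11 2 10
-3<-1: swap(2,3), lo=3 mid=4 ⇒ -4 -5 -3 -1 -9 9 7 3 11 2 10
-9<-1: swap(3,4), lo=4 mid=5 ⇒ -4 -5 -3 -9 -1 9 7 3 11 2 10
9>-1: swap(5,5), hi=4 ⇒ -4 -5 -3 -9 -1 9 7 3 11 2 10
done. lo=4 hi=4; arr=-4 -5 -3 -9 -1 9 7 3 11 2 10

-4 -5 -3 -9 -1 9 7 3 11 2 10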